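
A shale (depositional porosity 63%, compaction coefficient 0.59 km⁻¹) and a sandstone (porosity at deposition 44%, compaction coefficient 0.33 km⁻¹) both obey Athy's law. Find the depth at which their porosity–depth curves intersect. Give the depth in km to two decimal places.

1.38 km

Set phi₀ₐ e^(−βₐZ) = phi₀ᵦ e^(−βᵦZ) ⇒ ln(phi₀ₐ/phi₀ᵦ) = (βₐ − βᵦ)·Z
Z = ln(0.63/0.44) / (0.59 − 0.33) = 0.3589 / 0.26 = 1.381 km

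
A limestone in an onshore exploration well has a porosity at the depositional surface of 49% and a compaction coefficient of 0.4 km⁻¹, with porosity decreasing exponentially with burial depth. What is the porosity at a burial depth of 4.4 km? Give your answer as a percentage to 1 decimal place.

8.4%

φ = φ₀·exp(−c·z) = 0.49 × exp(−0.4 × 4.4) = 0.49 × exp(−1.76)
  = 0.49 × 0.1720 = 0.0843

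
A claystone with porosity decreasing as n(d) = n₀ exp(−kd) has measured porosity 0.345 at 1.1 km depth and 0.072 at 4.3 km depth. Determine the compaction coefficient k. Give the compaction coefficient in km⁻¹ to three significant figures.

Athy: n(d) = n₀ e^(−kd) ⇒ n₁/n₂ = e^{k(d₂−d₁)} ⇒ k = ln(n₁/n₂)/(d₂−d₁)
k = ln(0.345/0.072) / (4.3 − 1.1) = ln(4.792) / 3.2 = 1.5669 / 3.2 = 0.4896 km⁻¹

0.490 km⁻¹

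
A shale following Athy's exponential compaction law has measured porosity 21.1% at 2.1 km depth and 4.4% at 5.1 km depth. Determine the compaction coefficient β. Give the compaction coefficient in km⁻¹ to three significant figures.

0.523 km⁻¹

Athy: phi(Z) = phi₀ e^(−βZ) ⇒ phi₁/phi₂ = e^{β(Z₂−Z₁)} ⇒ β = ln(phi₁/phi₂)/(Z₂−Z₁)
β = ln(0.211/0.044) / (5.1 − 2.1) = ln(4.795) / 3 = 1.5677 / 3 = 0.5226 km⁻¹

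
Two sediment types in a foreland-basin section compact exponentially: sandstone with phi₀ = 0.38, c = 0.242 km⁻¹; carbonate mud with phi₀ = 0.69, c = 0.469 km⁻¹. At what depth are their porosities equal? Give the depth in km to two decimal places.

2.63 km

Set phi₀ₐ e^(−cₐd) = phi₀ᵦ e^(−cᵦd) ⇒ ln(phi₀ₐ/phi₀ᵦ) = (cₐ − cᵦ)·d
d = ln(0.38/0.69) / (0.242 − 0.469) = -0.5965 / -0.227 = 2.628 km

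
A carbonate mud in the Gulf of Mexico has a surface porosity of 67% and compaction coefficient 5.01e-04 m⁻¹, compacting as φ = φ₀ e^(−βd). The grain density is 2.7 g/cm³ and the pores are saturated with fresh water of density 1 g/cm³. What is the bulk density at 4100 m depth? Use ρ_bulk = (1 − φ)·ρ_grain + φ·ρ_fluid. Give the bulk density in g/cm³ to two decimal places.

2.55 g/cm³

Working in km (1 km = 1000 m; β in km⁻¹ = β in m⁻¹ × 1000):
Porosity at depth: φ = 0.67·exp(−0.501×4.1) = 0.67×0.1282 = 0.0859
Bulk density: ρ_b = (1−φ)ρ_g + φ·ρ_f = 0.9141×2.7 + 0.0859×1
       = 2.468 + 0.086 = 2.554 g/cm³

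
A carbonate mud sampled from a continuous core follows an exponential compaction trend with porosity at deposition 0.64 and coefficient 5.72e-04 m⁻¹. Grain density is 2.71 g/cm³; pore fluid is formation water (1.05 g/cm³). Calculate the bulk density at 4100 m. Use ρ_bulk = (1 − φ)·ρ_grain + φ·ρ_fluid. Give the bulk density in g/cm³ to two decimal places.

2.61 g/cm³

Working in km (1 km = 1000 m; k in km⁻¹ = k in m⁻¹ × 1000):
Porosity at depth: phi = 0.64·exp(−0.572×4.1) = 0.64×0.0958 = 0.0613
Bulk density: ρ_b = (1−phi)ρ_g + phi·ρ_f = 0.9387×2.71 + 0.0613×1.05
       = 2.544 + 0.064 = 2.608 g/cm³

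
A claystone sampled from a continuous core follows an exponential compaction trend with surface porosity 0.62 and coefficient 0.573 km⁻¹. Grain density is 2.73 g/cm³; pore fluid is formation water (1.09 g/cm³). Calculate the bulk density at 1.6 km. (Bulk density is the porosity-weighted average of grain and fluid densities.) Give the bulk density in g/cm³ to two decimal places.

Porosity at depth: φ = 0.62·exp(−0.573×1.6) = 0.62×0.3998 = 0.2479
Bulk density: ρ_b = (1−φ)ρ_g + φ·ρ_f = 0.7521×2.73 + 0.2479×1.09
       = 2.053 + 0.270 = 2.323 g/cm³

2.32 g/cm³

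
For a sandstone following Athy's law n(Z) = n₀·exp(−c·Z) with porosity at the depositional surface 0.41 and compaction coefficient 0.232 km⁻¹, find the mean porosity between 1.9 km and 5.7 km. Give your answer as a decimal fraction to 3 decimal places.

⟨n⟩ = (1/(Z₂−Z₁)) ∫ n₀ e^(−cZ) dZ = n₀·(e^(−c·Z₁) − e^(−c·Z₂)) / (c·(Z₂−Z₁))
e^(−0.232×1.9) = 0.6435; e^(−0.232×5.7) = 0.2665
⟨n⟩ = 0.41 × (0.6435 − 0.2665) / (0.232 × 3.8) = 0.41 × 0.4277 = 0.1753

0.175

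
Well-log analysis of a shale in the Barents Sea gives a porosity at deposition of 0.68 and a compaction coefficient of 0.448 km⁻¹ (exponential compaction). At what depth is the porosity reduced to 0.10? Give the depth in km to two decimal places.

4.28 km

Invert Athy's law: z = ln(φ₀/φ) / c
z = ln(0.68/0.1) / 0.448 = ln(6.8) / 0.448 = 1.9169 / 0.448 = 4.279 km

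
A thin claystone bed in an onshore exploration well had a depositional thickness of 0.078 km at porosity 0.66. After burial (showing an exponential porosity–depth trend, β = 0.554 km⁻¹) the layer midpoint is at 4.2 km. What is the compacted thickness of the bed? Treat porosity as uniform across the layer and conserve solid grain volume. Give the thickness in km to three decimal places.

Porosity at 4.2 km: phi = 0.66·exp(−0.554×4.2) = 0.0644
Solid-volume conservation: h(1−phi) = h₀(1−phi₀) ⇒ h = h₀·(1−phi₀)/(1−phi)
h = 0.078 × (1 − 0.66)/(1 − 0.0644) = 0.078 × 0.3634 = 0.0283 km

0.028 km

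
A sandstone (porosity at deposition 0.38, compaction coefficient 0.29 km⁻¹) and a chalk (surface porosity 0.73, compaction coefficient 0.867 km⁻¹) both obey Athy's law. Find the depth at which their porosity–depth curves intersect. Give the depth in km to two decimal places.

1.13 km

Set n₀ₐ e^(−cₐZ) = n₀ᵦ e^(−cᵦZ) ⇒ ln(n₀ₐ/n₀ᵦ) = (cₐ − cᵦ)·Z
Z = ln(0.38/0.73) / (0.29 − 0.867) = -0.6529 / -0.577 = 1.131 km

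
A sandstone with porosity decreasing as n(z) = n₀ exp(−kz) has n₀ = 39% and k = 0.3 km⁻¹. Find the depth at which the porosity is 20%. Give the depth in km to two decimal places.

Invert Athy's law: z = ln(n₀/n) / k
z = ln(0.39/0.2) / 0.3 = ln(1.95) / 0.3 = 0.6678 / 0.3 = 2.226 km

2.23 km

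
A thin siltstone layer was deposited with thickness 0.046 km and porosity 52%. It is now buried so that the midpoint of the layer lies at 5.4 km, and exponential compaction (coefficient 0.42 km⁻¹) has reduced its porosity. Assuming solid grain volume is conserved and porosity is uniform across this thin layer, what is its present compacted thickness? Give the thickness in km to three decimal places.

Porosity at 5.4 km: phi = 0.52·exp(−0.42×5.4) = 0.0538
Solid-volume conservation: h(1−phi) = h₀(1−phi₀) ⇒ h = h₀·(1−phi₀)/(1−phi)
h = 0.046 × (1 − 0.52)/(1 − 0.0538) = 0.046 × 0.5073 = 0.0233 km

0.023 km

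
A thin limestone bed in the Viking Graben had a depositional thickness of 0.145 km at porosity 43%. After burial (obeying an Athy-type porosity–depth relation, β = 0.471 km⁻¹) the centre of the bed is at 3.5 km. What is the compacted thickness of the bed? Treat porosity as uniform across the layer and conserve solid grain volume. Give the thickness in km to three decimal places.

Porosity at 3.5 km: n = 0.43·exp(−0.471×3.5) = 0.0827
Solid-volume conservation: h(1−n) = h₀(1−n₀) ⇒ h = h₀·(1−n₀)/(1−n)
h = 0.145 × (1 − 0.43)/(1 − 0.0827) = 0.145 × 0.6214 = 0.0901 km

0.090 km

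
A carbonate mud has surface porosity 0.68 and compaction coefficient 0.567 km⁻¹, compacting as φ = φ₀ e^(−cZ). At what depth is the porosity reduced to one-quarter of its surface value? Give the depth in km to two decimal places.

φ/φ₀ = 1/4 ⇒ exp(−c·Z) = 1/4 ⇒ Z = ln(4) / c
Z = 1.3863 / 0.567 = 2.445 km

2.44 km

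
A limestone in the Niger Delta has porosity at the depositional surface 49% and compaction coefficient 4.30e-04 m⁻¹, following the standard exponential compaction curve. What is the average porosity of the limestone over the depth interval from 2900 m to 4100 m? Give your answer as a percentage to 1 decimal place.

Working in km (1 km = 1000 m; c in km⁻¹ = c in m⁻¹ × 1000):
⟨n⟩ = (1/(Z₂−Z₁)) ∫ n₀ e^(−cZ) dZ = n₀·(e^(−c·Z₁) − e^(−c·Z₂)) / (c·(Z₂−Z₁))
e^(−0.43×2.9) = 0.2874; e^(−0.43×4.1) = 0.1715
⟨n⟩ = 0.49 × (0.2874 − 0.1715) / (0.43 × 1.2) = 0.49 × 0.2245 = 0.1100

11.0%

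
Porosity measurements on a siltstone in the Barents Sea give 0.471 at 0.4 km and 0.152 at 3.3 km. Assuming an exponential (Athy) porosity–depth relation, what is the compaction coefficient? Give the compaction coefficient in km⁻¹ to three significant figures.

Athy: n(z) = n₀ e^(−kz) ⇒ n₁/n₂ = e^{k(z₂−z₁)} ⇒ k = ln(n₁/n₂)/(z₂−z₁)
k = ln(0.471/0.152) / (3.3 − 0.4) = ln(3.099) / 2.9 = 1.1310 / 2.9 = 0.39 km⁻¹

0.390 km⁻¹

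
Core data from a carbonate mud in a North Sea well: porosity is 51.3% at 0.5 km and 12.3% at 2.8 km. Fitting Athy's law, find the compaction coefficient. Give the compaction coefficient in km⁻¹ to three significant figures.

Athy: phi(Z) = phi₀ e^(−βZ) ⇒ phi₁/phi₂ = e^{β(Z₂−Z₁)} ⇒ β = ln(phi₁/phi₂)/(Z₂−Z₁)
β = ln(0.513/0.123) / (2.8 − 0.5) = ln(4.171) / 2.3 = 1.4281 / 2.3 = 0.6209 km⁻¹

0.621 km⁻¹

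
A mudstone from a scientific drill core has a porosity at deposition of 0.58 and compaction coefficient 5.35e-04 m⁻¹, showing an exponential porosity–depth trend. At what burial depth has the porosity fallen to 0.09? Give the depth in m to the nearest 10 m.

Working in km (1 km = 1000 m; k in km⁻¹ = k in m⁻¹ × 1000):
Invert Athy's law: Z = ln(phi₀/phi) / k
Z = ln(0.58/0.09) / 0.535 = ln(6.444) / 0.535 = 1.8632 / 0.535 = 3.483 km

3480 m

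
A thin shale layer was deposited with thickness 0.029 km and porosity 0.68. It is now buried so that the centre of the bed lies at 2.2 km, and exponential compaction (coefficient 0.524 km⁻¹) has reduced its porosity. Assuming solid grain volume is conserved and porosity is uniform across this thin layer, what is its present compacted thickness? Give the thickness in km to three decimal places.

Porosity at 2.2 km: phi = 0.68·exp(−0.524×2.2) = 0.2147
Solid-volume conservation: h(1−phi) = h₀(1−phi₀) ⇒ h = h₀·(1−phi₀)/(1−phi)
h = 0.029 × (1 − 0.68)/(1 − 0.2147) = 0.029 × 0.4075 = 0.0118 km

0.012 km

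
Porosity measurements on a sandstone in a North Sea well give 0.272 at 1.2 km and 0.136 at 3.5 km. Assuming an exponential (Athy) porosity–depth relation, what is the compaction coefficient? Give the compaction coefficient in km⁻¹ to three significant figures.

0.301 km⁻¹

Athy: φ(Z) = φ₀ e^(−βZ) ⇒ φ₁/φ₂ = e^{β(Z₂−Z₁)} ⇒ β = ln(φ₁/φ₂)/(Z₂−Z₁)
β = ln(0.272/0.136) / (3.5 − 1.2) = ln(2) / 2.3 = 0.6931 / 2.3 = 0.3014 km⁻¹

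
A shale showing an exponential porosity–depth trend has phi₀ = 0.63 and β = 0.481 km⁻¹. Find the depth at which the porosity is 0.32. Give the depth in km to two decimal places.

1.41 km

Invert Athy's law: d = ln(phi₀/phi) / β
d = ln(0.63/0.32) / 0.481 = ln(1.969) / 0.481 = 0.6774 / 0.481 = 1.408 km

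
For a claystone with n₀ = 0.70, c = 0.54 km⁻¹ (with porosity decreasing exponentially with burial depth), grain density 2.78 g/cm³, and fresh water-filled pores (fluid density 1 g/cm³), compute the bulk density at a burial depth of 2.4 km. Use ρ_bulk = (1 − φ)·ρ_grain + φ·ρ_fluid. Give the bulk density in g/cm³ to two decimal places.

Porosity at depth: n = 0.7·exp(−0.54×2.4) = 0.7×0.2736 = 0.1915
Bulk density: ρ_b = (1−n)ρ_g + n·ρ_f = 0.8085×2.78 + 0.1915×1
       = 2.248 + 0.192 = 2.439 g/cm³

2.44 g/cm³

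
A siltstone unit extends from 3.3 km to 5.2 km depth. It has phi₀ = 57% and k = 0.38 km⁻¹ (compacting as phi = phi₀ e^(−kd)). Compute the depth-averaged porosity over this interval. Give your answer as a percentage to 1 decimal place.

⟨phi⟩ = (1/(d₂−d₁)) ∫ phi₀ e^(−kd) dd = phi₀·(e^(−k·d₁) − e^(−k·d₂)) / (k·(d₂−d₁))
e^(−0.38×3.3) = 0.2854; e^(−0.38×5.2) = 0.1386
⟨phi⟩ = 0.57 × (0.2854 − 0.1386) / (0.38 × 1.9) = 0.57 × 0.2032 = 0.1158

11.6%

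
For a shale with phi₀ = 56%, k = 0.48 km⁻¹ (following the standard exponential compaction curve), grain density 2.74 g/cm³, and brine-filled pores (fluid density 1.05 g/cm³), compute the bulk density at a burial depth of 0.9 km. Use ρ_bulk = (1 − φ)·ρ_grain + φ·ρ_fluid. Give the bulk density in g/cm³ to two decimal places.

Porosity at depth: phi = 0.56·exp(−0.48×0.9) = 0.56×0.6492 = 0.3636
Bulk density: ρ_b = (1−phi)ρ_g + phi·ρ_f = 0.6364×2.74 + 0.3636×1.05
       = 1.744 + 0.382 = 2.126 g/cm³

2.13 g/cm³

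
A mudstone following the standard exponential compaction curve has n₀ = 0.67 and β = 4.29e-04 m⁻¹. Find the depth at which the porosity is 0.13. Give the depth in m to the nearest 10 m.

3820 m

Working in km (1 km = 1000 m; β in km⁻¹ = β in m⁻¹ × 1000):
Invert Athy's law: z = ln(n₀/n) / β
z = ln(0.67/0.13) / 0.429 = ln(5.154) / 0.429 = 1.6397 / 0.429 = 3.822 km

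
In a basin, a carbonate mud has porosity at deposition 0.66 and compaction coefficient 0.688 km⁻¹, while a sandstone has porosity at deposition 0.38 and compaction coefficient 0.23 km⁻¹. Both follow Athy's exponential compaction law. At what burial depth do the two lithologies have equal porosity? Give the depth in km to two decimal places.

Set n₀ₐ e^(−kₐZ) = n₀ᵦ e^(−kᵦZ) ⇒ ln(n₀ₐ/n₀ᵦ) = (kₐ − kᵦ)·Z
Z = ln(0.66/0.38) / (0.688 − 0.23) = 0.5521 / 0.458 = 1.205 km

1.21 km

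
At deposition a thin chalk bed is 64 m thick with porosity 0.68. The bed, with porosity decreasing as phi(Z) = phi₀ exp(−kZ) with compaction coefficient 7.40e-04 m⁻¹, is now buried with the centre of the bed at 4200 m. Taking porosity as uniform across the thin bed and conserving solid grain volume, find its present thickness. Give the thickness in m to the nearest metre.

21 m

Working in km (1 km = 1000 m; k in km⁻¹ = k in m⁻¹ × 1000):
Porosity at 4.2 km: phi = 0.68·exp(−0.74×4.2) = 0.0304
Solid-volume conservation: h(1−phi) = h₀(1−phi₀) ⇒ h = h₀·(1−phi₀)/(1−phi)
h = 0.064 × (1 − 0.68)/(1 − 0.0304) = 0.064 × 0.3300 = 0.0211 km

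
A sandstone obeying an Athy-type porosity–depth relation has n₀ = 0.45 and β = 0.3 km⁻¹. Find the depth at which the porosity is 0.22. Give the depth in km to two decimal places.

Invert Athy's law: z = ln(n₀/n) / β
z = ln(0.45/0.22) / 0.3 = ln(2.045) / 0.3 = 0.7156 / 0.3 = 2.385 km

2.39 km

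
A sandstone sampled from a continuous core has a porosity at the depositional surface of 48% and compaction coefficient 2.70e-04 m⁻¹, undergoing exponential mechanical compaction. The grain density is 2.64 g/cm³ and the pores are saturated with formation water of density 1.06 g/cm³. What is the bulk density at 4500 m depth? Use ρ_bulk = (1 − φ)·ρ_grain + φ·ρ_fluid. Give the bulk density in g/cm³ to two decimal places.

Working in km (1 km = 1000 m; k in km⁻¹ = k in m⁻¹ × 1000):
Porosity at depth: phi = 0.48·exp(−0.27×4.5) = 0.48×0.2967 = 0.1424
Bulk density: ρ_b = (1−phi)ρ_g + phi·ρ_f = 0.8576×2.64 + 0.1424×1.06
       = 2.264 + 0.151 = 2.415 g/cm³

2.41 g/cm³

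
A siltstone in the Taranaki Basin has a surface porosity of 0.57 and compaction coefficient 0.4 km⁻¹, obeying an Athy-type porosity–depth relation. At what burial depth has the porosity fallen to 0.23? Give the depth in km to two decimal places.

2.27 km

Invert Athy's law: d = ln(phi₀/phi) / c
d = ln(0.57/0.23) / 0.4 = ln(2.478) / 0.4 = 0.9076 / 0.4 = 2.269 km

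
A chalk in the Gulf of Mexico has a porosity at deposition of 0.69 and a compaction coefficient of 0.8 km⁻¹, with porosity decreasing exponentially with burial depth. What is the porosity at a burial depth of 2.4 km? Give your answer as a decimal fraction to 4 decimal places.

n = n₀·exp(−β·z) = 0.69 × exp(−0.8 × 2.4) = 0.69 × exp(−1.92)
  = 0.69 × 0.1466 = 0.1012

0.1012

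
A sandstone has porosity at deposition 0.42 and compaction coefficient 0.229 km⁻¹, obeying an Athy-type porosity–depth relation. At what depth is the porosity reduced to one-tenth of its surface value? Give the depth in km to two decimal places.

φ/φ₀ = 1/10 ⇒ exp(−β·Z) = 1/10 ⇒ Z = ln(10) / β
Z = 2.3026 / 0.229 = 10.055 km

10.05 km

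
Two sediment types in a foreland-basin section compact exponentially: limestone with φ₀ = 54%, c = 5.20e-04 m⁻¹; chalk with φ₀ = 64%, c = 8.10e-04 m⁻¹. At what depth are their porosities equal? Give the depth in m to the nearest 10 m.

590 m

Working in km (1 km = 1000 m; c in km⁻¹ = c in m⁻¹ × 1000):
Set φ₀ₐ e^(−cₐz) = φ₀ᵦ e^(−cᵦz) ⇒ ln(φ₀ₐ/φ₀ᵦ) = (cₐ − cᵦ)·z
z = ln(0.54/0.64) / (0.52 − 0.81) = -0.1699 / -0.29 = 0.586 km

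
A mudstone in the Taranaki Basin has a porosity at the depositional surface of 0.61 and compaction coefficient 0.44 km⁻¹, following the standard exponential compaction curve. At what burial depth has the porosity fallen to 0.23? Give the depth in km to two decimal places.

Invert Athy's law: z = ln(n₀/n) / k
z = ln(0.61/0.23) / 0.44 = ln(2.652) / 0.44 = 0.9754 / 0.44 = 2.217 km

2.22 km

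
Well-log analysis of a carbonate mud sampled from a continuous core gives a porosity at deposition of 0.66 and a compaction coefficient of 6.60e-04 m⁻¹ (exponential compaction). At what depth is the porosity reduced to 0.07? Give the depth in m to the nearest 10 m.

Working in km (1 km = 1000 m; c in km⁻¹ = c in m⁻¹ × 1000):
Invert Athy's law: z = ln(φ₀/φ) / c
z = ln(0.66/0.07) / 0.66 = ln(9.429) / 0.66 = 2.2437 / 0.66 = 3.400 km

3400 m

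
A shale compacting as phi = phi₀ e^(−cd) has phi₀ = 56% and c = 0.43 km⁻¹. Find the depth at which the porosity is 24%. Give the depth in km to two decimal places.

1.97 km

Invert Athy's law: d = ln(phi₀/phi) / c
d = ln(0.56/0.24) / 0.43 = ln(2.333) / 0.43 = 0.8473 / 0.43 = 1.970 km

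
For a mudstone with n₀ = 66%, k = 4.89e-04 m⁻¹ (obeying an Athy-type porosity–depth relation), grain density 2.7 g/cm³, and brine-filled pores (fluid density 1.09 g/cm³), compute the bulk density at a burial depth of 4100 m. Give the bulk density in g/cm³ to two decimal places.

Working in km (1 km = 1000 m; k in km⁻¹ = k in m⁻¹ × 1000):
Porosity at depth: n = 0.66·exp(−0.489×4.1) = 0.66×0.1347 = 0.0889
Bulk density: ρ_b = (1−n)ρ_g + n·ρ_f = 0.9111×2.7 + 0.0889×1.09
       = 2.460 + 0.097 = 2.557 g/cm³

2.56 g/cm³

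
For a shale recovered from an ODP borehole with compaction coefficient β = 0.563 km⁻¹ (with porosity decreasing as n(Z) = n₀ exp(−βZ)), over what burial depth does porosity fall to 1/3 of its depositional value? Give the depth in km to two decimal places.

1.95 km

n/n₀ = 1/3 ⇒ exp(−β·Z) = 1/3 ⇒ Z = ln(3) / β
Z = 1.0986 / 0.563 = 1.951 km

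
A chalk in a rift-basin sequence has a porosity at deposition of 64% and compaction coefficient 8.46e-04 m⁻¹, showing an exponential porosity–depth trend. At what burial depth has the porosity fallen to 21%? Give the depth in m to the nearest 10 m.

Working in km (1 km = 1000 m; k in km⁻¹ = k in m⁻¹ × 1000):
Invert Athy's law: d = ln(phi₀/phi) / k
d = ln(0.64/0.21) / 0.846 = ln(3.048) / 0.846 = 1.1144 / 0.846 = 1.317 km

1320 m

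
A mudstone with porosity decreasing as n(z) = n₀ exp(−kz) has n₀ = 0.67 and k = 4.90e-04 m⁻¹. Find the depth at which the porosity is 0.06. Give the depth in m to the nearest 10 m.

Working in km (1 km = 1000 m; k in km⁻¹ = k in m⁻¹ × 1000):
Invert Athy's law: z = ln(n₀/n) / k
z = ln(0.67/0.06) / 0.49 = ln(11.17) / 0.49 = 2.4129 / 0.49 = 4.924 km

4920 m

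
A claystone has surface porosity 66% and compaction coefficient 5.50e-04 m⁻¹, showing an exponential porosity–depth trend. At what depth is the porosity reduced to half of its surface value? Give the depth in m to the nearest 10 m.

Working in km (1 km = 1000 m; β in km⁻¹ = β in m⁻¹ × 1000):
phi/phi₀ = 1/2 ⇒ exp(−β·Z) = 1/2 ⇒ Z = ln(2) / β
Z = 0.6931 / 0.55 = 1.260 km

1260 m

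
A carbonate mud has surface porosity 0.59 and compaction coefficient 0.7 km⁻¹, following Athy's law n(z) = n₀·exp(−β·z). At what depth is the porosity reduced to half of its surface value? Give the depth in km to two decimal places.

n/n₀ = 1/2 ⇒ exp(−β·z) = 1/2 ⇒ z = ln(2) / β
z = 0.6931 / 0.7 = 0.990 km

0.99 km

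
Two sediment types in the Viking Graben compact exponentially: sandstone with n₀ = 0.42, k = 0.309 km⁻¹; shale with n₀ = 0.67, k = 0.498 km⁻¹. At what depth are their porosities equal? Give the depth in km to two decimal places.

Set n₀ₐ e^(−kₐZ) = n₀ᵦ e^(−kᵦZ) ⇒ ln(n₀ₐ/n₀ᵦ) = (kₐ − kᵦ)·Z
Z = ln(0.42/0.67) / (0.309 − 0.498) = -0.4670 / -0.189 = 2.471 km

2.47 km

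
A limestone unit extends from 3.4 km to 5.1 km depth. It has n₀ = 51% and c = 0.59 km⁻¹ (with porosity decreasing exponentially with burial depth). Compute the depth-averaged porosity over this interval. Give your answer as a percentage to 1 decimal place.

⟨n⟩ = (1/(d₂−d₁)) ∫ n₀ e^(−cd) dd = n₀·(e^(−c·d₁) − e^(−c·d₂)) / (c·(d₂−d₁))
e^(−0.59×3.4) = 0.1345; e^(−0.59×5.1) = 0.0493
⟨n⟩ = 0.51 × (0.1345 − 0.0493) / (0.59 × 1.7) = 0.51 × 0.0849 = 0.0433

4.3%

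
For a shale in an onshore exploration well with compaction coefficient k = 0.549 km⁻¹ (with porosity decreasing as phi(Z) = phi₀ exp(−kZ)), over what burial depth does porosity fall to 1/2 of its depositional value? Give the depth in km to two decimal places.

1.26 km

phi/phi₀ = 1/2 ⇒ exp(−k·Z) = 1/2 ⇒ Z = ln(2) / k
Z = 0.6931 / 0.549 = 1.263 km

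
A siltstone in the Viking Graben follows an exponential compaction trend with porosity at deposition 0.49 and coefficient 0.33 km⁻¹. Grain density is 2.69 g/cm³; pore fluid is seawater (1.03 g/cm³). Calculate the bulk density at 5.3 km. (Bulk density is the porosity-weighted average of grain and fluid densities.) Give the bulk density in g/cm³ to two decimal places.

2.55 g/cm³

Porosity at depth: φ = 0.49·exp(−0.33×5.3) = 0.49×0.1739 = 0.0852
Bulk density: ρ_b = (1−φ)ρ_g + φ·ρ_f = 0.9148×2.69 + 0.0852×1.03
       = 2.461 + 0.088 = 2.549 g/cm³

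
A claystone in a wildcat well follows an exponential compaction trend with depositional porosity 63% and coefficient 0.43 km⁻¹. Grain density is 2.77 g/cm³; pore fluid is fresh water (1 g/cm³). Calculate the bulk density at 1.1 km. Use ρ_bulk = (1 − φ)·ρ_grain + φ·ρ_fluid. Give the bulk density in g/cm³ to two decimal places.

2.08 g/cm³

Porosity at depth: n = 0.63·exp(−0.43×1.1) = 0.63×0.6231 = 0.3926
Bulk density: ρ_b = (1−n)ρ_g + n·ρ_f = 0.6074×2.77 + 0.3926×1
       = 1.683 + 0.393 = 2.075 g/cm³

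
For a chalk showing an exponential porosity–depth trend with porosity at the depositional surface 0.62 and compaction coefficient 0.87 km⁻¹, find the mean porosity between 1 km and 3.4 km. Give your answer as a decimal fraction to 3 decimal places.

0.109

⟨φ⟩ = (1/(d₂−d₁)) ∫ φ₀ e^(−kd) dd = φ₀·(e^(−k·d₁) − e^(−k·d₂)) / (k·(d₂−d₁))
e^(−0.87×1) = 0.4190; e^(−0.87×3.4) = 0.0519
⟨φ⟩ = 0.62 × (0.4190 − 0.0519) / (0.87 × 2.4) = 0.62 × 0.1758 = 0.1090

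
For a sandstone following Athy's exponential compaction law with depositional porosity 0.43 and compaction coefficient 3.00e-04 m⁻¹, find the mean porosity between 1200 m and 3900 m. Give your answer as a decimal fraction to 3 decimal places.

0.206

Working in km (1 km = 1000 m; k in km⁻¹ = k in m⁻¹ × 1000):
⟨phi⟩ = (1/(d₂−d₁)) ∫ phi₀ e^(−kd) dd = phi₀·(e^(−k·d₁) − e^(−k·d₂)) / (k·(d₂−d₁))
e^(−0.3×1.2) = 0.6977; e^(−0.3×3.9) = 0.3104
⟨phi⟩ = 0.43 × (0.6977 − 0.3104) / (0.3 × 2.7) = 0.43 × 0.4782 = 0.2056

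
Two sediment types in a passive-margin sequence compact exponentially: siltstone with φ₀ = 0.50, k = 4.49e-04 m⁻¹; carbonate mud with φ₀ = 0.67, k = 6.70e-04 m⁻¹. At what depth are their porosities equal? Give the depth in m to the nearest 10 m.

1320 m

Working in km (1 km = 1000 m; k in km⁻¹ = k in m⁻¹ × 1000):
Set φ₀ₐ e^(−kₐz) = φ₀ᵦ e^(−kᵦz) ⇒ ln(φ₀ₐ/φ₀ᵦ) = (kₐ − kᵦ)·z
z = ln(0.5/0.67) / (0.449 − 0.67) = -0.2927 / -0.221 = 1.324 km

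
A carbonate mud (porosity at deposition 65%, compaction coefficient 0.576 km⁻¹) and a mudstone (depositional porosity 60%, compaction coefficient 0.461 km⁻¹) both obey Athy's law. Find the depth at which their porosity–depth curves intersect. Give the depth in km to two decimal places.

Set n₀ₐ e^(−cₐd) = n₀ᵦ e^(−cᵦd) ⇒ ln(n₀ₐ/n₀ᵦ) = (cₐ − cᵦ)·d
d = ln(0.65/0.6) / (0.576 − 0.461) = 0.0800 / 0.115 = 0.696 km

0.70 km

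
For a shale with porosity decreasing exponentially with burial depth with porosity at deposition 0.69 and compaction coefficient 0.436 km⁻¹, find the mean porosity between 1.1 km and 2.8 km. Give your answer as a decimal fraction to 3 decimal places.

0.302

⟨phi⟩ = (1/(d₂−d₁)) ∫ phi₀ e^(−βd) dd = phi₀·(e^(−β·d₁) − e^(−β·d₂)) / (β·(d₂−d₁))
e^(−0.436×1.1) = 0.6190; e^(−0.436×2.8) = 0.2950
⟨phi⟩ = 0.69 × (0.6190 − 0.2950) / (0.436 × 1.7) = 0.69 × 0.4372 = 0.3017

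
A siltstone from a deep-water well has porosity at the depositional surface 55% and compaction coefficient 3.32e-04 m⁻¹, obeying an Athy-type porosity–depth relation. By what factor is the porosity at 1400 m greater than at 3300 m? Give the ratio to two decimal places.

Working in km (1 km = 1000 m; c in km⁻¹ = c in m⁻¹ × 1000):
φ(z₁)/φ(z₂) = e^(−c·z₁)/e^(−c·z₂) = e^{c(z₂−z₁)}
= exp(0.332 × 1.9) = exp(0.6308) = 1.8791

1.88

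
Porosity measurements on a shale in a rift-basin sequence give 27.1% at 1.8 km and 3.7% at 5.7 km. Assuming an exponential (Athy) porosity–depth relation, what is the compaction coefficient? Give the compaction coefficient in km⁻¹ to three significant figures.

0.511 km⁻¹

Athy: n(z) = n₀ e^(−kz) ⇒ n₁/n₂ = e^{k(z₂−z₁)} ⇒ k = ln(n₁/n₂)/(z₂−z₁)
k = ln(0.271/0.037) / (5.7 − 1.8) = ln(7.324) / 3.9 = 1.9912 / 3.9 = 0.5106 km⁻¹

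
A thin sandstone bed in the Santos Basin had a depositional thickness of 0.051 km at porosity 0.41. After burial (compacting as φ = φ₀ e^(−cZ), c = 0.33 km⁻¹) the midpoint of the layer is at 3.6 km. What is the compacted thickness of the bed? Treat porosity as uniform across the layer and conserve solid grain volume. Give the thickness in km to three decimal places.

Porosity at 3.6 km: φ = 0.41·exp(−0.33×3.6) = 0.1250
Solid-volume conservation: h(1−φ) = h₀(1−φ₀) ⇒ h = h₀·(1−φ₀)/(1−φ)
h = 0.051 × (1 − 0.41)/(1 − 0.1250) = 0.051 × 0.6743 = 0.0344 km

0.034 km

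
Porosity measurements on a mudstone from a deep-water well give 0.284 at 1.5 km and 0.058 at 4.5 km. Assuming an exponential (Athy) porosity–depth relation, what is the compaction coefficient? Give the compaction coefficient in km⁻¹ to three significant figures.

0.530 km⁻¹

Athy: phi(z) = phi₀ e^(−kz) ⇒ phi₁/phi₂ = e^{k(z₂−z₁)} ⇒ k = ln(phi₁/phi₂)/(z₂−z₁)
k = ln(0.284/0.058) / (4.5 − 1.5) = ln(4.897) / 3 = 1.5885 / 3 = 0.5295 km⁻¹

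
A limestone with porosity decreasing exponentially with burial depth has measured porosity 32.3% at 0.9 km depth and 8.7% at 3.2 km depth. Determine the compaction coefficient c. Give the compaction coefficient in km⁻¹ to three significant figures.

Athy: n(Z) = n₀ e^(−cZ) ⇒ n₁/n₂ = e^{c(Z₂−Z₁)} ⇒ c = ln(n₁/n₂)/(Z₂−Z₁)
c = ln(0.323/0.087) / (3.2 − 0.9) = ln(3.713) / 2.3 = 1.3117 / 2.3 = 0.5703 km⁻¹

0.570 km⁻¹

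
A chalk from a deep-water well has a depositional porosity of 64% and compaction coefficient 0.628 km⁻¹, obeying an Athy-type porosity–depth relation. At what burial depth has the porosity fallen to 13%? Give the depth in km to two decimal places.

2.54 km

Invert Athy's law: d = ln(φ₀/φ) / c
d = ln(0.64/0.13) / 0.628 = ln(4.923) / 0.628 = 1.5939 / 0.628 = 2.538 km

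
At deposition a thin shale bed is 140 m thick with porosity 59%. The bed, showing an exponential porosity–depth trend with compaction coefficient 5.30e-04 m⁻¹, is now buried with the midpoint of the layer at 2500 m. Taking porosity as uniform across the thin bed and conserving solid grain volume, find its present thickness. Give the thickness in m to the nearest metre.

Working in km (1 km = 1000 m; β in km⁻¹ = β in m⁻¹ × 1000):
Porosity at 2.5 km: n = 0.59·exp(−0.53×2.5) = 0.1568
Solid-volume conservation: h(1−n) = h₀(1−n₀) ⇒ h = h₀·(1−n₀)/(1−n)
h = 0.14 × (1 − 0.59)/(1 − 0.1568) = 0.14 × 0.4863 = 0.0681 km

68 m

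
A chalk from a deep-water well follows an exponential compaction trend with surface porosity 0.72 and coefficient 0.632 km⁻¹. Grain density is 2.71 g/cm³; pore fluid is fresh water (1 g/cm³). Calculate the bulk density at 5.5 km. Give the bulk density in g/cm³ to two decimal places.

2.67 g/cm³

Porosity at depth: φ = 0.72·exp(−0.632×5.5) = 0.72×0.0309 = 0.0223
Bulk density: ρ_b = (1−φ)ρ_g + φ·ρ_f = 0.9777×2.71 + 0.0223×1
       = 2.650 + 0.022 = 2.672 g/cm³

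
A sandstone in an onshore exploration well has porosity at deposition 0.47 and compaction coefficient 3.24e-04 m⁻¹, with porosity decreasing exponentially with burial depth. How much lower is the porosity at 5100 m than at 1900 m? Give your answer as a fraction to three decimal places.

Working in km (1 km = 1000 m; β in km⁻¹ = β in m⁻¹ × 1000):
n(1.9) = 0.47·e^(−0.324×1.9) = 0.2539
n(5.1) = 0.47·e^(−0.324×5.1) = 0.0900
Δn = 0.2539 − 0.0900 = 0.1639

0.164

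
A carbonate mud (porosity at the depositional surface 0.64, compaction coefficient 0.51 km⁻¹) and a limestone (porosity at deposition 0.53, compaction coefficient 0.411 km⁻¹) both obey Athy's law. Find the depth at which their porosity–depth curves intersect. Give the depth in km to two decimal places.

1.90 km

Set phi₀ₐ e^(−kₐZ) = phi₀ᵦ e^(−kᵦZ) ⇒ ln(phi₀ₐ/phi₀ᵦ) = (kₐ − kᵦ)·Z
Z = ln(0.64/0.53) / (0.51 − 0.411) = 0.1886 / 0.099 = 1.905 km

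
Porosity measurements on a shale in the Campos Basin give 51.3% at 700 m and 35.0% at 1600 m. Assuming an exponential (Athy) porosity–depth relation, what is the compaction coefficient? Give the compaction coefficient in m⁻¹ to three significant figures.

Working in km (1 km = 1000 m; β in km⁻¹ = β in m⁻¹ × 1000):
Athy: n(Z) = n₀ e^(−βZ) ⇒ n₁/n₂ = e^{β(Z₂−Z₁)} ⇒ β = ln(n₁/n₂)/(Z₂−Z₁)
β = ln(0.513/0.35) / (1.6 − 0.7) = ln(1.466) / 0.9 = 0.3823 / 0.9 = 0.4248 km⁻¹

0.000425 m⁻¹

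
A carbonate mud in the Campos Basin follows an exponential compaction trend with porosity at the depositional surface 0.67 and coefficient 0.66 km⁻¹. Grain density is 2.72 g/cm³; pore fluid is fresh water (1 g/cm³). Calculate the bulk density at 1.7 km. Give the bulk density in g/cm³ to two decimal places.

2.34 g/cm³

Porosity at depth: phi = 0.67·exp(−0.66×1.7) = 0.67×0.3256 = 0.2182
Bulk density: ρ_b = (1−phi)ρ_g + phi·ρ_f = 0.7818×2.72 + 0.2182×1
       = 2.127 + 0.218 = 2.345 g/cm³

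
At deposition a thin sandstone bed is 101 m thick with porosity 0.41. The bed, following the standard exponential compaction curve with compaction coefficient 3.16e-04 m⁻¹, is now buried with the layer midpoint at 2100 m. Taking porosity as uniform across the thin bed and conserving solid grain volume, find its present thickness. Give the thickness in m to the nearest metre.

76 m

Working in km (1 km = 1000 m; c in km⁻¹ = c in m⁻¹ × 1000):
Porosity at 2.1 km: n = 0.41·exp(−0.316×2.1) = 0.2111
Solid-volume conservation: h(1−n) = h₀(1−n₀) ⇒ h = h₀·(1−n₀)/(1−n)
h = 0.101 × (1 − 0.41)/(1 − 0.2111) = 0.101 × 0.7479 = 0.0755 km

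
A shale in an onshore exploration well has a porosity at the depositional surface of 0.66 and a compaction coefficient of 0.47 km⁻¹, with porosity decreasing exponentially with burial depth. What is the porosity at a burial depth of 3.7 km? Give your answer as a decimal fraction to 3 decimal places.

φ = φ₀·exp(−c·d) = 0.66 × exp(−0.47 × 3.7) = 0.66 × exp(−1.739)
  = 0.66 × 0.1757 = 0.1160

0.116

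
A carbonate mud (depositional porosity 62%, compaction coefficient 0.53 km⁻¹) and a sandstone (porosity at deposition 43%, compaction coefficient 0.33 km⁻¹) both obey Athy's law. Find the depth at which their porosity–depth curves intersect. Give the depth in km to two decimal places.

1.83 km

Set phi₀ₐ e^(−βₐd) = phi₀ᵦ e^(−βᵦd) ⇒ ln(phi₀ₐ/phi₀ᵦ) = (βₐ − βᵦ)·d
d = ln(0.62/0.43) / (0.53 − 0.33) = 0.3659 / 0.2 = 1.830 km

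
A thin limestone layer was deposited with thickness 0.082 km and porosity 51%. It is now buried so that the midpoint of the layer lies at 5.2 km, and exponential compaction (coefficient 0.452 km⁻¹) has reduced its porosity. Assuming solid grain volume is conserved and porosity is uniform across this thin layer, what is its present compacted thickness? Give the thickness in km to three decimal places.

Porosity at 5.2 km: φ = 0.51·exp(−0.452×5.2) = 0.0486
Solid-volume conservation: h(1−φ) = h₀(1−φ₀) ⇒ h = h₀·(1−φ₀)/(1−φ)
h = 0.082 × (1 − 0.51)/(1 − 0.0486) = 0.082 × 0.5150 = 0.0422 km

0.042 km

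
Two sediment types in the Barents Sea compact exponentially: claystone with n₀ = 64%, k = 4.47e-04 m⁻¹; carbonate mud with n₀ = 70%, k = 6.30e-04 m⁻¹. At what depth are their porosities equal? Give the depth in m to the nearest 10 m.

490 m

Working in km (1 km = 1000 m; k in km⁻¹ = k in m⁻¹ × 1000):
Set n₀ₐ e^(−kₐd) = n₀ᵦ e^(−kᵦd) ⇒ ln(n₀ₐ/n₀ᵦ) = (kₐ − kᵦ)·d
d = ln(0.64/0.7) / (0.447 − 0.63) = -0.0896 / -0.183 = 0.490 km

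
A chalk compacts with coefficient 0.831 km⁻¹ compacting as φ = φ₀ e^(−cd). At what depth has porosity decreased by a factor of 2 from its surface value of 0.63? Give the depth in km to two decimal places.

φ/φ₀ = 1/2 ⇒ exp(−c·d) = 1/2 ⇒ d = ln(2) / c
d = 0.6931 / 0.831 = 0.834 km

0.83 km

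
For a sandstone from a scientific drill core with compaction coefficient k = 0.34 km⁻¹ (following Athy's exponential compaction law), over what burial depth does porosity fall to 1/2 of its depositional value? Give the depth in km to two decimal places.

n/n₀ = 1/2 ⇒ exp(−k·z) = 1/2 ⇒ z = ln(2) / k
z = 0.6931 / 0.34 = 2.039 km

2.04 km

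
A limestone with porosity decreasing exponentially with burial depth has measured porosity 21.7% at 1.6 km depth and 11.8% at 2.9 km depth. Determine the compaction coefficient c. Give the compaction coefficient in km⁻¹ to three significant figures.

0.469 km⁻¹

Athy: phi(z) = phi₀ e^(−cz) ⇒ phi₁/phi₂ = e^{c(z₂−z₁)} ⇒ c = ln(phi₁/phi₂)/(z₂−z₁)
c = ln(0.217/0.118) / (2.9 − 1.6) = ln(1.839) / 1.3 = 0.6092 / 1.3 = 0.4686 km⁻¹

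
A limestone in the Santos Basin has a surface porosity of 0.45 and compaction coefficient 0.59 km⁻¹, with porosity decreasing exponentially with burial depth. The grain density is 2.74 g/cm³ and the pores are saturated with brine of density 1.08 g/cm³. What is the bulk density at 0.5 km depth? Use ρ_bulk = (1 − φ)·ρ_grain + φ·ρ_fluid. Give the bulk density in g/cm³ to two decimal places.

2.18 g/cm³

Porosity at depth: phi = 0.45·exp(−0.59×0.5) = 0.45×0.7445 = 0.3350
Bulk density: ρ_b = (1−phi)ρ_g + phi·ρ_f = 0.6650×2.74 + 0.3350×1.08
       = 1.822 + 0.362 = 2.184 g/cm³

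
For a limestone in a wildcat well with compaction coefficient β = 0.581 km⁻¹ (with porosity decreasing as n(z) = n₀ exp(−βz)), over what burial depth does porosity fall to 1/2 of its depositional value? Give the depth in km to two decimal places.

n/n₀ = 1/2 ⇒ exp(−β·z) = 1/2 ⇒ z = ln(2) / β
z = 0.6931 / 0.581 = 1.193 km

1.19 km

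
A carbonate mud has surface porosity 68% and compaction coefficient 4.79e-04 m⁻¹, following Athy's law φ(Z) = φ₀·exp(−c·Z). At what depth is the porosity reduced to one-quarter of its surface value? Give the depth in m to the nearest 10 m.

2890 m

Working in km (1 km = 1000 m; c in km⁻¹ = c in m⁻¹ × 1000):
φ/φ₀ = 1/4 ⇒ exp(−c·Z) = 1/4 ⇒ Z = ln(4) / c
Z = 1.3863 / 0.479 = 2.894 km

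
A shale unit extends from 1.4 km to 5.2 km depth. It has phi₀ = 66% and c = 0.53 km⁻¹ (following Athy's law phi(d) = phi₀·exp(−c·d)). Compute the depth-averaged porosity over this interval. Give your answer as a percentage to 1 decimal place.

13.5%

⟨phi⟩ = (1/(d₂−d₁)) ∫ phi₀ e^(−cd) dd = phi₀·(e^(−c·d₁) − e^(−c·d₂)) / (c·(d₂−d₁))
e^(−0.53×1.4) = 0.4762; e^(−0.53×5.2) = 0.0635
⟨phi⟩ = 0.66 × (0.4762 − 0.0635) / (0.53 × 3.8) = 0.66 × 0.2049 = 0.1352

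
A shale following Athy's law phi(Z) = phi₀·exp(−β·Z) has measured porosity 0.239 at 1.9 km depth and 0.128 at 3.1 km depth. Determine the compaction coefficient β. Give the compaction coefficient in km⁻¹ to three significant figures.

Athy: phi(Z) = phi₀ e^(−βZ) ⇒ phi₁/phi₂ = e^{β(Z₂−Z₁)} ⇒ β = ln(phi₁/phi₂)/(Z₂−Z₁)
β = ln(0.239/0.128) / (3.1 − 1.9) = ln(1.867) / 1.2 = 0.6244 / 1.2 = 0.5204 km⁻¹

0.520 km⁻¹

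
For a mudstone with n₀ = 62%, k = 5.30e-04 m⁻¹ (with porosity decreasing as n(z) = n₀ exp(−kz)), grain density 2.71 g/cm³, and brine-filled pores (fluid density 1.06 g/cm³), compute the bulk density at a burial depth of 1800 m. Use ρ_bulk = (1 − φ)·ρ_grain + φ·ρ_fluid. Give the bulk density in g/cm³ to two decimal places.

2.32 g/cm³

Working in km (1 km = 1000 m; k in km⁻¹ = k in m⁻¹ × 1000):
Porosity at depth: n = 0.62·exp(−0.53×1.8) = 0.62×0.3852 = 0.2388
Bulk density: ρ_b = (1−n)ρ_g + n·ρ_f = 0.7612×2.71 + 0.2388×1.06
       = 2.063 + 0.253 = 2.316 g/cm³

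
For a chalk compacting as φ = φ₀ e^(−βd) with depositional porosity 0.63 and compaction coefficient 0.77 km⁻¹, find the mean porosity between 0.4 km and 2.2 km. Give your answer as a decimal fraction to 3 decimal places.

0.251

⟨φ⟩ = (1/(d₂−d₁)) ∫ φ₀ e^(−βd) dd = φ₀·(e^(−β·d₁) − e^(−β·d₂)) / (β·(d₂−d₁))
e^(−0.77×0.4) = 0.7349; e^(−0.77×2.2) = 0.1838
⟨φ⟩ = 0.63 × (0.7349 − 0.1838) / (0.77 × 1.8) = 0.63 × 0.3976 = 0.2505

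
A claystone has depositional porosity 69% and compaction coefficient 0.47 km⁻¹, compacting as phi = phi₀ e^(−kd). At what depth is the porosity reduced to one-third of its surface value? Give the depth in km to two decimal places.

2.34 km

phi/phi₀ = 1/3 ⇒ exp(−k·d) = 1/3 ⇒ d = ln(3) / k
d = 1.0986 / 0.47 = 2.337 km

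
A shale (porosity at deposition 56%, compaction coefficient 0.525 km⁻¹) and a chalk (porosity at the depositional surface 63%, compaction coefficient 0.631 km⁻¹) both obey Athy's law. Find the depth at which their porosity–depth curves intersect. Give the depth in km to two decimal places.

Set n₀ₐ e^(−βₐd) = n₀ᵦ e^(−βᵦd) ⇒ ln(n₀ₐ/n₀ᵦ) = (βₐ − βᵦ)·d
d = ln(0.56/0.63) / (0.525 − 0.631) = -0.1178 / -0.106 = 1.111 km

1.11 km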